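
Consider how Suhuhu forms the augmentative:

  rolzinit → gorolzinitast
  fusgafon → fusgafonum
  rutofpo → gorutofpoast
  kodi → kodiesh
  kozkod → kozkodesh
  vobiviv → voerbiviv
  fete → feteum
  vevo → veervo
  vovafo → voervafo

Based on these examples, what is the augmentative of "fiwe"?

fiweum

rutofpo and vovafo both end in -o yet inflect differently (gorutofpoast, voervafo), so the final letter is not what conditions the rule; the first letter is.
"fiwe" begins with f-. The stems beginning with f- (fete → feteum, fusgafon → fusgafonum) add -um.
So fiwe → fiweum.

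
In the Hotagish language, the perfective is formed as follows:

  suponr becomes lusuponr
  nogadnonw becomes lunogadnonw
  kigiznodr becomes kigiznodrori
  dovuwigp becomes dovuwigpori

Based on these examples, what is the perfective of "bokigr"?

"bokigr" has second-to-last letter 'g'. The one such stem in the data (dovuwigp → dovuwigpori) adds -ori, so the same rule applies.
The other pattern: stems whose second-to-last letter is 'n' add the prefix lu-.
So bokigr → bokigrori.

bokigrori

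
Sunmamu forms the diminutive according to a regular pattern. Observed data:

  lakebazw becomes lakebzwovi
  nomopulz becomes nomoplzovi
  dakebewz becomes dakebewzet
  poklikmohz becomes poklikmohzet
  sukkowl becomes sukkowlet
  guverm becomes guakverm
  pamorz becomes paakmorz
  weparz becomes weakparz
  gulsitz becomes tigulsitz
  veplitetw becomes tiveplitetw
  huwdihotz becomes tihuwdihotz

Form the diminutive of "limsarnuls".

limsarnlsovi

"limsarnuls" has second-to-last letter 'l'. The one such stem in the data (nomopulz → nomoplzovi) deletes the last vowel and adds -ovi (as does lakebazw), so the same rule applies.
The other patterns: stems whose second-to-last letter is 'h' or 'w' add -et; stems whose second-to-last letter is 'r' insert -ak- after the first vowel; stems whose second-to-last letter is 't' add the prefix ti-.
So limsarnuls → limsarnlsovi.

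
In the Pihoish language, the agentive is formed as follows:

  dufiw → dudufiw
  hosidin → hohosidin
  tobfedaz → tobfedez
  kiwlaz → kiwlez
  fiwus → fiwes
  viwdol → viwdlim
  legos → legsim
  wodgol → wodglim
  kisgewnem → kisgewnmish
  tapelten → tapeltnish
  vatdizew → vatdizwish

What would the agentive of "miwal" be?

miwel

fiwus and legos both end in -s yet inflect differently (fiwes, legsim), so the final letter is not what conditions the rule; the last vowel is.
"miwal" has last vowel 'a'. The stems whose last vowel is 'a' (tobfedaz → tobfedez, kiwlaz → kiwlez) change the last vowel to 'e'.
The other patterns: stems whose last vowel is 'i' repeat the first consonant+vowel as a prefix; stems whose last vowel is 'o' delete the last vowel and add -im; stems whose last vowel is 'e' delete the last vowel and add -ish.
So miwal → miwel.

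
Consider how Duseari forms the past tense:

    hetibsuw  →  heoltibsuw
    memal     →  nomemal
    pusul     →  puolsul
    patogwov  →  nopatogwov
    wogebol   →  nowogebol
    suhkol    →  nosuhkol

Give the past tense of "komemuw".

koolmemuw

pusul and memal both end in -l yet inflect differently (puolsul, nomemal), so the final letter is not what conditions the rule; the last vowel is.
"komemuw" has last vowel 'u'. The stems whose last vowel is 'u' (hetibsuw → heoltibsuw, pusul → puolsul) insert -ol- after the first vowel.
So komemuw → koolmemuw.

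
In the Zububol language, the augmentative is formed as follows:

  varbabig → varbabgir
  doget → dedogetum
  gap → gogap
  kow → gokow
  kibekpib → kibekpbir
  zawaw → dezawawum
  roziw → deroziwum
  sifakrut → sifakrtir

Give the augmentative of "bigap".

debigapum

kow and roziw both end in -w yet inflect differently (gokow, deroziwum), so the final letter is not what conditions the rule; the number of vowels is.
"bigap" has 2 vowels. The stems with 2 vowels (roziw → deroziwum, zawaw → dezawawum, doget → dedogetum) add de- … -um around the stem.
So bigap → debigapum.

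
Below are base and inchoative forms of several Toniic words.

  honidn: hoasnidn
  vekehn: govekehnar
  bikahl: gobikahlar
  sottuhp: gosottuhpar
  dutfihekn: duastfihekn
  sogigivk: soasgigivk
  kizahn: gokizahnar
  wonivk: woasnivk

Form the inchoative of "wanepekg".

waasnepekg

kizahn and dutfihekn both end in -n yet inflect differently (gokizahnar, duastfihekn), so the final letter is not what conditions the rule; the second-to-last letter is.
"wanepekg" has second-to-last letter 'k'. The one such stem in the data (dutfihekn → duastfihekn) inserts -as- after the first vowel (as do sogigivk, wonivk), so the same rule applies.
The other pattern: stems whose second-to-last letter is 'h' add go- … -ar around the stem.
So wanepekg → waasnepekg.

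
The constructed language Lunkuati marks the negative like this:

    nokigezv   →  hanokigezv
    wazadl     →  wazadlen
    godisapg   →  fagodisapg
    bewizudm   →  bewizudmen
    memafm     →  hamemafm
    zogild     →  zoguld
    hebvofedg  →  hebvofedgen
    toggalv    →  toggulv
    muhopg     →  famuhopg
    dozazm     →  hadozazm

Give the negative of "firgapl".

"firgapl" has second-to-last letter 'p'. The stems whose second-to-last letter is 'p' (muhopg → famuhopg, godisapg → fagodisapg) add the prefix fa-.
So firgapl → fafirgapl.

fafirgapl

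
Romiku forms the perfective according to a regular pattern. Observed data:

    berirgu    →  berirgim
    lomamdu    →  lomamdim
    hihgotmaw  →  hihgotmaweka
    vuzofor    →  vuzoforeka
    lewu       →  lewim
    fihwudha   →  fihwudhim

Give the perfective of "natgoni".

natgonim

hihgotmaw and fihwudha both have last vowel 'a' yet inflect differently (hihgotmaweka, fihwudhim), so the last vowel is not what conditions the rule; whether the stem ends in a vowel or a consonant is.
"natgoni" ends in a vowel. The stems ending in a vowel (lewu → lewim, fihwudha → fihwudhim, berirgu → berirgim) drop the final letter and add -im.
So natgoni → natgonim.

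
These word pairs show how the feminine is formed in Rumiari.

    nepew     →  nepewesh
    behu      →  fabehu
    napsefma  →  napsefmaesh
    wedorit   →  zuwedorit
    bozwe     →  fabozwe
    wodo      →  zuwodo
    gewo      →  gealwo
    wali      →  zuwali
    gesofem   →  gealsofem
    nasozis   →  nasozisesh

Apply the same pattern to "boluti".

"boluti" begins with b-. The stems beginning with b- (behu → fabehu, bozwe → fabozwe) add the prefix fa-.
The other patterns: stems beginning with g- insert -al- after the first vowel; stems beginning with n- add -esh; stems beginning with w- add the prefix zu-.
So boluti → faboluti.

faboluti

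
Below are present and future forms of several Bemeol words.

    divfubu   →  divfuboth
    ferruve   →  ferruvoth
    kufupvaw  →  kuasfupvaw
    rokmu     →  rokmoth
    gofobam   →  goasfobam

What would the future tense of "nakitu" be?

kufupvaw and ferruve both have 3 vowels yet inflect differently (kuasfupvaw, ferruvoth), so the number of vowels is not what conditions the rule; whether the stem ends in a vowel or a consonant is.
"nakitu" ends in a vowel. The stems ending in a vowel (ferruve → ferruvoth, rokmu → rokmoth, divfubu → divfuboth) drop the final letter and add -oth.
So nakitu → nakitoth.

nakitoth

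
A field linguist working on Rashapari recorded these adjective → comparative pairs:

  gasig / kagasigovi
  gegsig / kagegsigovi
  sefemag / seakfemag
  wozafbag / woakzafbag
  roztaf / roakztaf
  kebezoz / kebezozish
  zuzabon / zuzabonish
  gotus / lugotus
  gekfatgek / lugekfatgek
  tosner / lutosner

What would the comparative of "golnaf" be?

goaklnaf

gasig and sefemag both end in -g yet inflect differently (kagasigovi, seakfemag), so the final letter is not what conditions the rule; the last vowel is.
"golnaf" has last vowel 'a'. The stems whose last vowel is 'a' (sefemag → seakfemag, wozafbag → woakzafbag, roztaf → roakztaf) insert -ak- after the first vowel.
The other patterns: stems whose last vowel is 'i' add ka- … -ovi around the stem; stems whose last vowel is 'o' add -ish; stems whose last vowel is 'e' or 'u' add the prefix lu-.
So golnaf → goaklnaf.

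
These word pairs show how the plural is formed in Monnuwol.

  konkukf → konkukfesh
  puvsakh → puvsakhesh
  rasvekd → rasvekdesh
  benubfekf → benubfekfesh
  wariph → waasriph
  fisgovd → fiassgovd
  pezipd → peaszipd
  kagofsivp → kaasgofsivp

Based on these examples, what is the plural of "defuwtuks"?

"defuwtuks" has second-to-last letter 'k'. The stems whose second-to-last letter is 'k' (puvsakh → puvsakhesh, rasvekd → rasvekdesh, benubfekf → benubfekfesh) add -esh.
So defuwtuks → defuwtuksesh.

defuwtuksesh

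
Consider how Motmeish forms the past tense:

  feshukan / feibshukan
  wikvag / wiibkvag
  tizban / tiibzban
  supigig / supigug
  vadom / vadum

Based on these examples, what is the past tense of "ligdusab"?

"ligdusab" has last vowel 'a'. The stems whose last vowel is 'a' (feshukan → feibshukan, wikvag → wiibkvag, tizban → tiibzban) insert -ib- after the first vowel.
The other pattern: stems whose last vowel is 'i' or 'o' change the last vowel to 'u'.
So ligdusab → liibgdusab.

liibgdusab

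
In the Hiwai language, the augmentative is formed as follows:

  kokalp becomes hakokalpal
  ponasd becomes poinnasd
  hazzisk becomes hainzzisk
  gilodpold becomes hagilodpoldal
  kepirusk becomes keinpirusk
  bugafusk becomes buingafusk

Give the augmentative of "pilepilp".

hapilepilpal

ponasd and gilodpold both end in -d yet inflect differently (poinnasd, hagilodpoldal), so the final letter is not what conditions the rule; the second-to-last letter is.
"pilepilp" has second-to-last letter 'l'. The stems whose second-to-last letter is 'l' (kokalp → hakokalpal, gilodpold → hagilodpoldal) add ha- … -al around the stem.
The other pattern: stems whose second-to-last letter is 's' insert -in- after the first vowel.
So pilepilp → hapilepilpal.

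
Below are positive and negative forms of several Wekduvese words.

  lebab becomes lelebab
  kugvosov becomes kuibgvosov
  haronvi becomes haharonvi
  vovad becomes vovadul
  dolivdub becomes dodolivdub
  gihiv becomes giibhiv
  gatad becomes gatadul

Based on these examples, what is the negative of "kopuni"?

gihiv and haronvi both have last vowel 'i' yet inflect differently (giibhiv, haharonvi), so the last vowel is not what conditions the rule; the final letter is.
"kopuni" ends in -i. The one such stem in the data (haronvi → haharonvi) repeats the first consonant+vowel as a prefix (as do lebab, dolivdub), so the same rule applies.
The other patterns: stems ending in -v insert -ib- after the first vowel; stems ending in -d add -ul.
So kopuni → kokopuni.

kokopuni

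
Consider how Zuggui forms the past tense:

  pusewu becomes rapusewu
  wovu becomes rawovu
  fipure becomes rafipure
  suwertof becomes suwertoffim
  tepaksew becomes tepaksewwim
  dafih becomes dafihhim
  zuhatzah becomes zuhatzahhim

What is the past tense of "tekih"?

tekihhim

fipure and tepaksew both have last vowel 'e' yet inflect differently (rafipure, tepaksewwim), so the last vowel is not what conditions the rule; whether the stem ends in a vowel or a consonant is.
"tekih" ends in a consonant. The stems ending in a consonant (suwertof → suwertoffim, tepaksew → tepaksewwim, dafih → dafihhim) double the final consonant and add -im.
So tekih → tekihhim.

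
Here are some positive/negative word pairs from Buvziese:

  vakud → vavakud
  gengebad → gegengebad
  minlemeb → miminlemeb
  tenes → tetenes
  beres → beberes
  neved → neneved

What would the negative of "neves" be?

neneves

Every pair shown (vakud → vavakud, gengebad → gegengebad, minlemeb → miminlemeb, …) follows the same rule: repeat the first consonant+vowel as a prefix.
So neves → neneves.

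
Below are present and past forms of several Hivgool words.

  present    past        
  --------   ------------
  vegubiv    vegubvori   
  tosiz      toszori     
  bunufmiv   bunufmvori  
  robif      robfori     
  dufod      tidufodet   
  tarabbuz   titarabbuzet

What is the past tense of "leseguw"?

tosiz and tarabbuz both end in -z yet inflect differently (toszori, titarabbuzet), so the final letter is not what conditions the rule; the last vowel is.
"leseguw" has last vowel 'u'. The one such stem in the data (tarabbuz → titarabbuzet) adds ti- … -et around the stem, so the same rule applies.
The other pattern: stems whose last vowel is 'i' delete the last vowel and add -ori.
So leseguw → tileseguwet.

tileseguwet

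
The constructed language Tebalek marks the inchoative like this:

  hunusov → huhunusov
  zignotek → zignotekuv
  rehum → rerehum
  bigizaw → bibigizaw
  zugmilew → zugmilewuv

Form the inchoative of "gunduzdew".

gunduzdewuv

zugmilew and bigizaw both end in -w yet inflect differently (zugmilewuv, bibigizaw), so the final letter is not what conditions the rule; the last vowel is.
"gunduzdew" has last vowel 'e'. The stems whose last vowel is 'e' (zignotek → zignotekuv, zugmilew → zugmilewuv) add -uv.
The other pattern: stems whose last vowel is 'a', 'o' or 'u' repeat the first consonant+vowel as a prefix.
So gunduzdew → gunduzdewuv.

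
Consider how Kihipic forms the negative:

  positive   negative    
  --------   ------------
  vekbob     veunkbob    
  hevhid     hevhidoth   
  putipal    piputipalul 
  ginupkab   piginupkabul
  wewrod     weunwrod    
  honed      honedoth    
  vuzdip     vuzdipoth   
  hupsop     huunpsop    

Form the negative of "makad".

pimakadul

"makad" has last vowel 'a'. The stems whose last vowel is 'a' (putipal → piputipalul, ginupkab → piginupkabul) add pi- … -ul around the stem.
So makad → pimakadul.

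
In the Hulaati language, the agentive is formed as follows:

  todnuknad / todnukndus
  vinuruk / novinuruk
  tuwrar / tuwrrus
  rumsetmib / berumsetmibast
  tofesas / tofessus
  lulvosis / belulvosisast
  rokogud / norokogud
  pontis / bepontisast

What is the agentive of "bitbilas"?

bitbilsus

"bitbilas" has last vowel 'a'. The stems whose last vowel is 'a' (tuwrar → tuwrrus, tofesas → tofessus, todnuknad → todnukndus) delete the last vowel and add -us.
So bitbilas → bitbilsus.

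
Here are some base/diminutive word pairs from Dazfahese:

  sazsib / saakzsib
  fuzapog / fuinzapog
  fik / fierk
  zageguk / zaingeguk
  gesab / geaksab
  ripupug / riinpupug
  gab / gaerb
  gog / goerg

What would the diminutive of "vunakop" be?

"vunakop" has 3 vowels. The stems with 3 vowels (ripupug → riinpupug, zageguk → zaingeguk, fuzapog → fuinzapog) insert -in- after the first vowel.
So vunakop → vuinnakop.

vuinnakop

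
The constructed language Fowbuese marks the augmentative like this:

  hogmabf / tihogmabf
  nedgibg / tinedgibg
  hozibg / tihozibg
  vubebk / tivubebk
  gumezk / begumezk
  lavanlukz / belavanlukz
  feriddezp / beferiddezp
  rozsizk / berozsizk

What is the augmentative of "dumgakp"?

bedumgakp

vubebk and gumezk both end in -k yet inflect differently (tivubebk, begumezk), so the final letter is not what conditions the rule; the second-to-last letter is.
"dumgakp" has second-to-last letter 'k'. The one such stem in the data (lavanlukz → belavanlukz) adds the prefix be-, so the same rule applies.
So dumgakp → bedumgakp.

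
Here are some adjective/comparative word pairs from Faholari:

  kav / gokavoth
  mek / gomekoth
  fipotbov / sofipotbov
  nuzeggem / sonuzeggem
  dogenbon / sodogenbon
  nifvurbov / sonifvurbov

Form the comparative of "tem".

kav and fipotbov both end in -v yet inflect differently (gokavoth, sofipotbov), so the final letter is not what conditions the rule; the number of vowels is.
"tem" has 1 vowel. The stems with 1 vowel (kav → gokavoth, mek → gomekoth) add go- … -oth around the stem.
The other pattern: stems with 3 vowels add the prefix so-.
So tem → gotemoth.

gotemoth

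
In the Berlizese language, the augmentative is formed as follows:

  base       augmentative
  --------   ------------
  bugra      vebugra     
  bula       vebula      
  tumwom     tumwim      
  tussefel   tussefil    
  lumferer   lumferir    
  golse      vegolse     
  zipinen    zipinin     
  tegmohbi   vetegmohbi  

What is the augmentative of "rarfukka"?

verarfukka

lumferer and golse both have last vowel 'e' yet inflect differently (lumferir, vegolse), so the last vowel is not what conditions the rule; whether the stem ends in a vowel or a consonant is.
"rarfukka" ends in a vowel. The stems ending in a vowel (bula → vebula, tegmohbi → vetegmohbi, bugra → vebugra) add the prefix ve-.
The other pattern: stems ending in a consonant change the last vowel to 'i'.
So rarfukka → verarfukka.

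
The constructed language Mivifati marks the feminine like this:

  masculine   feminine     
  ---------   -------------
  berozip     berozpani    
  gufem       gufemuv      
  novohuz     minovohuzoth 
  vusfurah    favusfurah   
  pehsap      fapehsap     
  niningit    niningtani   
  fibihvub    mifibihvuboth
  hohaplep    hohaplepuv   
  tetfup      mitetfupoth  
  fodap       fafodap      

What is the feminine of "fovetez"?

fovetezuv

tetfup and berozip both end in -p yet inflect differently (mitetfupoth, berozpani), so the final letter is not what conditions the rule; the last vowel is.
"fovetez" has last vowel 'e'. The stems whose last vowel is 'e' (gufem → gufemuv, hohaplep → hohaplepuv) add -uv.
So fovetez → fovetezuv.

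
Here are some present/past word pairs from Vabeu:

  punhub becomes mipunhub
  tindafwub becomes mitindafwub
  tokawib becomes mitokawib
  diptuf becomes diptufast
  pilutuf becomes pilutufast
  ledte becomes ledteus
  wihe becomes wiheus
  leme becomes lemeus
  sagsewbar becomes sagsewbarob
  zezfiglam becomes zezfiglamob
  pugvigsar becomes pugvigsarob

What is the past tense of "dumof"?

"dumof" ends in -f. The stems ending in -f (diptuf → diptufast, pilutuf → pilutufast) add -ast.
The other patterns: stems ending in -b add the prefix mi-; stems ending in -e add -us; stems ending in -m or -r add -ob.
So dumof → dumofast.

dumofast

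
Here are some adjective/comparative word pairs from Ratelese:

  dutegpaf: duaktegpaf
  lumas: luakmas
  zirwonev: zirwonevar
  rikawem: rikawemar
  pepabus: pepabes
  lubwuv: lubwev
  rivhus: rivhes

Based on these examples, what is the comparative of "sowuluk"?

sowulek

lumas and pepabus both end in -s yet inflect differently (luakmas, pepabes), so the final letter is not what conditions the rule; the last vowel is.
"sowuluk" has last vowel 'u'. The stems whose last vowel is 'u' (pepabus → pepabes, lubwuv → lubwev, rivhus → rivhes) change the last vowel to 'e'.
So sowuluk → sowulek.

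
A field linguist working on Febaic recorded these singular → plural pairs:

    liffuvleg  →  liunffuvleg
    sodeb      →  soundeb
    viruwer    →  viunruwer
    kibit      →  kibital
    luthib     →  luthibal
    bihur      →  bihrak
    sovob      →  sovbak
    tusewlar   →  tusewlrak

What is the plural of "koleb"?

kounleb

sodeb and luthib both end in -b yet inflect differently (soundeb, luthibal), so the final letter is not what conditions the rule; the last vowel is.
"koleb" has last vowel 'e'. The stems whose last vowel is 'e' (liffuvleg → liunffuvleg, sodeb → soundeb, viruwer → viunruwer) insert -un- after the first vowel.
The other patterns: stems whose last vowel is 'i' add -al; stems whose last vowel is 'a', 'o' or 'u' delete the last vowel and add -ak.
So koleb → kounleb.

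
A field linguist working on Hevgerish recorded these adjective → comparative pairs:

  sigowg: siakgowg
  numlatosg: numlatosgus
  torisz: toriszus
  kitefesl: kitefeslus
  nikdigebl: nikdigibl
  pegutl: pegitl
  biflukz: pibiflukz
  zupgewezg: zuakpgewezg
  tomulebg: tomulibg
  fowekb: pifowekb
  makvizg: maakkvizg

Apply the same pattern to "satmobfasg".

satmobfasgus

"satmobfasg" has second-to-last letter 's'. The stems whose second-to-last letter is 's' (torisz → toriszus, numlatosg → numlatosgus, kitefesl → kitefeslus) add -us.
So satmobfasg → satmobfasgus.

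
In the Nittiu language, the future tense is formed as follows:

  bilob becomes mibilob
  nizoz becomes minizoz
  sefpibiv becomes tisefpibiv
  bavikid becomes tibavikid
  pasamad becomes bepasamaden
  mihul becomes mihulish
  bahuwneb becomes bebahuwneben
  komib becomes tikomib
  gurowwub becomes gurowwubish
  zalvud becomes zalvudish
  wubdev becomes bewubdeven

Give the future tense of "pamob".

"pamob" has last vowel 'o'. The stems whose last vowel is 'o' (bilob → mibilob, nizoz → minizoz) add the prefix mi-.
The other patterns: stems whose last vowel is 'i' add the prefix ti-; stems whose last vowel is 'a' or 'e' add be- … -en around the stem; stems whose last vowel is 'u' add -ish.
So pamob → mipamob.

mipamob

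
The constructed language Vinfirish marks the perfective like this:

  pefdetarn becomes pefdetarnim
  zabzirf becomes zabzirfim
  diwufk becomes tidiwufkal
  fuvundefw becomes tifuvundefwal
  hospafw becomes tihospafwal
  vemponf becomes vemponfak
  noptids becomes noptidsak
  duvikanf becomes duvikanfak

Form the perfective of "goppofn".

tigoppofnal

"goppofn" has second-to-last letter 'f'. The stems whose second-to-last letter is 'f' (diwufk → tidiwufkal, fuvundefw → tifuvundefwal, hospafw → tihospafwal) add ti- … -al around the stem.
The other patterns: stems whose second-to-last letter is 'r' add -im; stems whose second-to-last letter is 'd' or 'n' add -ak.
So goppofn → tigoppofnal.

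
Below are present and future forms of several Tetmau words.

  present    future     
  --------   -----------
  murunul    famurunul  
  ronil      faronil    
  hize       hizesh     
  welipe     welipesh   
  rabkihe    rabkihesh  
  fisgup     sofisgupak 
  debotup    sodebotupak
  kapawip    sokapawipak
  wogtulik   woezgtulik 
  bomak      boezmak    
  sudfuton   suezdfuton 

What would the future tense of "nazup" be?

murunul and fisgup both have last vowel 'u' yet inflect differently (famurunul, sofisgupak), so the last vowel is not what conditions the rule; the final letter is.
"nazup" ends in -p. The stems ending in -p (fisgup → sofisgupak, debotup → sodebotupak, kapawip → sokapawipak) add so- … -ak around the stem.
The other patterns: stems ending in -l add the prefix fa-; stems ending in -e drop the final letter and add -esh; stems ending in -k or -n insert -ez- after the first vowel.
So nazup → sonazupak.

sonazupak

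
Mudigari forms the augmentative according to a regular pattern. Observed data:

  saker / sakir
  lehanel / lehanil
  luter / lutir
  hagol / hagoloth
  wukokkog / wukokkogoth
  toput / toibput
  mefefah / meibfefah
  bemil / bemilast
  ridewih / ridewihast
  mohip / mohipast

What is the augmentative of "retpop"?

lehanel and hagol both end in -l yet inflect differently (lehanil, hagoloth), so the final letter is not what conditions the rule; the last vowel is.
"retpop" has last vowel 'o'. The stems whose last vowel is 'o' (hagol → hagoloth, wukokkog → wukokkogoth) add -oth.
So retpop → retpopoth.

retpopoth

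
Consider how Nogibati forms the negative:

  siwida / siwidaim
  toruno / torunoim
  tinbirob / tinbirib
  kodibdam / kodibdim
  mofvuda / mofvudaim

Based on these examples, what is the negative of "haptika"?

haptikaim

toruno and tinbirob both have last vowel 'o' yet inflect differently (torunoim, tinbirib), so the last vowel is not what conditions the rule; whether the stem ends in a vowel or a consonant is.
"haptika" ends in a vowel. The stems ending in a vowel (siwida → siwidaim, mofvuda → mofvudaim, toruno → torunoim) add -im.
So haptika → haptikaim.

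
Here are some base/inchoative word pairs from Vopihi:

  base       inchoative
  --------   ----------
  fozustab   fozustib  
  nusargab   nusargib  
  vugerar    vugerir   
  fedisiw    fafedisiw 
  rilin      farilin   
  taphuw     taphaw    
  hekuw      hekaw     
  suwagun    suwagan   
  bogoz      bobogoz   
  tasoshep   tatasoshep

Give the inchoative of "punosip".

fedisiw and taphuw both end in -w yet inflect differently (fafedisiw, taphaw), so the final letter is not what conditions the rule; the last vowel is.
"punosip" has last vowel 'i'. The stems whose last vowel is 'i' (fedisiw → fafedisiw, rilin → farilin) add the prefix fa-.
The other patterns: stems whose last vowel is 'a' change the last vowel to 'i'; stems whose last vowel is 'u' change the last vowel to 'a'; stems whose last vowel is 'e' or 'o' repeat the first consonant+vowel as a prefix.
So punosip → fapunosip.

fapunosip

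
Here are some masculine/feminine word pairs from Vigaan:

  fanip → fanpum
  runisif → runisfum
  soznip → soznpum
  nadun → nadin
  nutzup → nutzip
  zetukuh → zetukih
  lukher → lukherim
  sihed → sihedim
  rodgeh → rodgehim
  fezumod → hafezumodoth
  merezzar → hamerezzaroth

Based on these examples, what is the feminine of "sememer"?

sememerim

"sememer" has last vowel 'e'. The stems whose last vowel is 'e' (lukher → lukherim, sihed → sihedim, rodgeh → rodgehim) add -im.
So sememer → sememerim.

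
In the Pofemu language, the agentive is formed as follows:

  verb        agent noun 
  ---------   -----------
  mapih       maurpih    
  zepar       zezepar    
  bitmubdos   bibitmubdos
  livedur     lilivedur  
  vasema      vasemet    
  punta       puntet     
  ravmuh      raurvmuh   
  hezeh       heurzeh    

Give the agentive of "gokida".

gokidet

"gokida" ends in -a. The stems ending in -a (vasema → vasemet, punta → puntet) drop the final letter and add -et.
So gokida → gokidet.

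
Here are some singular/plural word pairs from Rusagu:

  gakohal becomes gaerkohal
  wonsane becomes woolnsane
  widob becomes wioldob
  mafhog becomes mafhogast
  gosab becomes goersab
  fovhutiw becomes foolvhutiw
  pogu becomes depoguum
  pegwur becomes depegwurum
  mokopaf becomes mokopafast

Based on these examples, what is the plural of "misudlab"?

misudlabast

gosab and widob both end in -b yet inflect differently (goersab, wioldob), so the final letter is not what conditions the rule; the first letter is.
"misudlab" begins with m-. The stems beginning with m- (mokopaf → mokopafast, mafhog → mafhogast) add -ast.
The other patterns: stems beginning with g- insert -er- after the first vowel; stems beginning with p- add de- … -um around the stem; stems beginning with f- or w- insert -ol- after the first vowel.
So misudlab → misudlabast.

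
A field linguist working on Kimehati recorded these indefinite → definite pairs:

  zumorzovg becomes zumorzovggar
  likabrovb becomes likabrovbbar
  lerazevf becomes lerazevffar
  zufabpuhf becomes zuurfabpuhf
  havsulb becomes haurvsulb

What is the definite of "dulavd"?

dulavddar

lerazevf and zufabpuhf both end in -f yet inflect differently (lerazevffar, zuurfabpuhf), so the final letter is not what conditions the rule; the second-to-last letter is.
"dulavd" has second-to-last letter 'v'. The stems whose second-to-last letter is 'v' (zumorzovg → zumorzovggar, likabrovb → likabrovbbar, lerazevf → lerazevffar) double the final consonant and add -ar.
The other pattern: stems whose second-to-last letter is 'h' or 'l' insert -ur- after the first vowel.
So dulavd → dulavddar.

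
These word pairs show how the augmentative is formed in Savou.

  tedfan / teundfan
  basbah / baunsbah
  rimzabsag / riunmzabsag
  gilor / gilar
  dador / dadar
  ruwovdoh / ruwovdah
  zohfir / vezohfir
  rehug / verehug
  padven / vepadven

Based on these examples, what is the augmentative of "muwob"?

basbah and ruwovdoh both end in -h yet inflect differently (baunsbah, ruwovdah), so the final letter is not what conditions the rule; the last vowel is.
"muwob" has last vowel 'o'. The stems whose last vowel is 'o' (gilor → gilar, dador → dadar, ruwovdoh → ruwovdah) change the last vowel to 'a'.
So muwob → muwab.

muwab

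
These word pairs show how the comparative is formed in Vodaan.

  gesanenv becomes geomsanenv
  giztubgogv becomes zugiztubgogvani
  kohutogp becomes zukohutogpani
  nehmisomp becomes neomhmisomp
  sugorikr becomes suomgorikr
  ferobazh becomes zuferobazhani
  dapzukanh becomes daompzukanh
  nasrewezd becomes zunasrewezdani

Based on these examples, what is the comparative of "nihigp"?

zunihigpani

ferobazh and dapzukanh both end in -h yet inflect differently (zuferobazhani, daompzukanh), so the final letter is not what conditions the rule; the second-to-last letter is.
"nihigp" has second-to-last letter 'g'. The stems whose second-to-last letter is 'g' (kohutogp → zukohutogpani, giztubgogv → zugiztubgogvani) add zu- … -ani around the stem.
So nihigp → zunihigpani.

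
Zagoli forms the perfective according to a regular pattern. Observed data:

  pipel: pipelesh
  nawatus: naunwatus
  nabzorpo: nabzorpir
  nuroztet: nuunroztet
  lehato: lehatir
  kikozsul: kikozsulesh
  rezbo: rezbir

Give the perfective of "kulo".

"kulo" ends in -o. The stems ending in -o (lehato → lehatir, nabzorpo → nabzorpir, rezbo → rezbir) drop the final letter and add -ir.
The other patterns: stems ending in -l add -esh; stems ending in -s or -t insert -un- after the first vowel.
So kulo → kulir.

kulir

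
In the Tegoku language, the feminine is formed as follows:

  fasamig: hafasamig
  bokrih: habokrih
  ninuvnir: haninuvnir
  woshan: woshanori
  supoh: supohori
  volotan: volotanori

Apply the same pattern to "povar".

povarori

bokrih and supoh both end in -h yet inflect differently (habokrih, supohori), so the final letter is not what conditions the rule; the last vowel is.
"povar" has last vowel 'a'. The stems whose last vowel is 'a' (woshan → woshanori, volotan → volotanori) add -ori.
The other pattern: stems whose last vowel is 'i' add the prefix ha-.
So povar → povarori.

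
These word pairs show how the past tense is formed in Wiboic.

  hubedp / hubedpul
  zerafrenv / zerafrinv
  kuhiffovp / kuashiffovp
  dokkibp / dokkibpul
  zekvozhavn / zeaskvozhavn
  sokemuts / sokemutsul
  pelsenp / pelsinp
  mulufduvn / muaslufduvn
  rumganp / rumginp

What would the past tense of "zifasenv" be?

kuhiffovp and rumganp both end in -p yet inflect differently (kuashiffovp, rumginp), so the final letter is not what conditions the rule; the second-to-last letter is.
"zifasenv" has second-to-last letter 'n'. The stems whose second-to-last letter is 'n' (zerafrenv → zerafrinv, rumganp → rumginp, pelsenp → pelsinp) change the last vowel to 'i'.
The other patterns: stems whose second-to-last letter is 'v' insert -as- after the first vowel; stems whose second-to-last letter is 'b', 'd' or 't' add -ul.
So zifasenv → zifasinv.

zifasinv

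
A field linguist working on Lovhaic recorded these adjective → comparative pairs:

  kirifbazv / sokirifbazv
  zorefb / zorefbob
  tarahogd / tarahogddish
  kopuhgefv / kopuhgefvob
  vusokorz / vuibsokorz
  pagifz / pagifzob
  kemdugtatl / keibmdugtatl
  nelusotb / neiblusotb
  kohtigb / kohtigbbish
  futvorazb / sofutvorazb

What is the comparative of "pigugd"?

pigugddish

"pigugd" has second-to-last letter 'g'. The stems whose second-to-last letter is 'g' (tarahogd → tarahogddish, kohtigb → kohtigbbish) double the final consonant and add -ish.
The other patterns: stems whose second-to-last letter is 'z' add the prefix so-; stems whose second-to-last letter is 'f' add -ob; stems whose second-to-last letter is 'r' or 't' insert -ib- after the first vowel.
So pigugd → pigugddish.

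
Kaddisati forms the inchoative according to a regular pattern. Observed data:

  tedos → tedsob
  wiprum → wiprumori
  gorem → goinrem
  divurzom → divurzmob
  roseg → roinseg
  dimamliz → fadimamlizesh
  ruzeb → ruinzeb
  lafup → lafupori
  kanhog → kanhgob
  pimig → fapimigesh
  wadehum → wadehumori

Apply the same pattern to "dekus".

dekusori

roseg and pimig both end in -g yet inflect differently (roinseg, fapimigesh), so the final letter is not what conditions the rule; the last vowel is.
"dekus" has last vowel 'u'. The stems whose last vowel is 'u' (lafup → lafupori, wadehum → wadehumori, wiprum → wiprumori) add -ori.
So dekus → dekusori.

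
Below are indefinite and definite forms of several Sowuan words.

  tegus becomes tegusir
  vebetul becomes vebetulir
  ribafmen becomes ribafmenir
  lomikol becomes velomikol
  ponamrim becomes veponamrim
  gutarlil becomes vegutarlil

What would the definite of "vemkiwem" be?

vebetul and lomikol both end in -l yet inflect differently (vebetulir, velomikol), so the final letter is not what conditions the rule; the last vowel is.
"vemkiwem" has last vowel 'e'. The one such stem in the data (ribafmen → ribafmenir) adds -ir, so the same rule applies.
So vemkiwem → vemkiwemir.

vemkiwemir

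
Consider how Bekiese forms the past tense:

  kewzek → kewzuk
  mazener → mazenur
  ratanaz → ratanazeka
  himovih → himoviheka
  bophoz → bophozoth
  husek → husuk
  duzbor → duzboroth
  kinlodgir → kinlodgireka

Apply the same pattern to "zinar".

duzbor and mazener both end in -r yet inflect differently (duzboroth, mazenur), so the final letter is not what conditions the rule; the last vowel is.
"zinar" has last vowel 'a'. The one such stem in the data (ratanaz → ratanazeka) adds -eka, so the same rule applies.
The other patterns: stems whose last vowel is 'o' add -oth; stems whose last vowel is 'e' change the last vowel to 'u'.
So zinar → zinareka.

zinareka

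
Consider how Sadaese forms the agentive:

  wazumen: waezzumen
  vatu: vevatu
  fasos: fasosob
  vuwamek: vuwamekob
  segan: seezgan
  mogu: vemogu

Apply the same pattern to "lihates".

lihatesob

wazumen and vuwamek both have last vowel 'e' yet inflect differently (waezzumen, vuwamekob), so the last vowel is not what conditions the rule; the final letter is.
"lihates" ends in -s. The one such stem in the data (fasos → fasosob) adds -ob, so the same rule applies.
The other patterns: stems ending in -u add the prefix ve-; stems ending in -n insert -ez- after the first vowel.
So lihates → lihatesob.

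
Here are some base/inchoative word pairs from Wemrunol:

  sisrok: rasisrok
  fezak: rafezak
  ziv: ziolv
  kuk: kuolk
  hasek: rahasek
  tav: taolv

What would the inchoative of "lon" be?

looln

sisrok and kuk both end in -k yet inflect differently (rasisrok, kuolk), so the final letter is not what conditions the rule; the number of vowels is.
"lon" has 1 vowel. The stems with 1 vowel (tav → taolv, kuk → kuolk, ziv → ziolv) insert -ol- after the first vowel.
The other pattern: stems with 2 vowels add the prefix ra-.
So lon → looln.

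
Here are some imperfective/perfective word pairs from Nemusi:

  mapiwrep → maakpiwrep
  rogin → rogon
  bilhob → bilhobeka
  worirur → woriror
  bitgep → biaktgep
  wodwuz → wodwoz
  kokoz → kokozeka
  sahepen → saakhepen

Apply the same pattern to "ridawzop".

"ridawzop" has last vowel 'o'. The stems whose last vowel is 'o' (kokoz → kokozeka, bilhob → bilhobeka) add -eka.
The other patterns: stems whose last vowel is 'e' insert -ak- after the first vowel; stems whose last vowel is 'i' or 'u' change the last vowel to 'o'.
So ridawzop → ridawzopeka.

ridawzopeka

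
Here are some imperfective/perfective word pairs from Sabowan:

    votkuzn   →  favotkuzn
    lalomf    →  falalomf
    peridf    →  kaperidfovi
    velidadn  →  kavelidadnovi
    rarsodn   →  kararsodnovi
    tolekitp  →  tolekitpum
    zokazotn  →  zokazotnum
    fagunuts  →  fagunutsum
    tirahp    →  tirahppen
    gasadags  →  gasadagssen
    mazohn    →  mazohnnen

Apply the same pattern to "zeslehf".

lalomf and peridf both end in -f yet inflect differently (falalomf, kaperidfovi), so the final letter is not what conditions the rule; the second-to-last letter is.
"zeslehf" has second-to-last letter 'h'. The stems whose second-to-last letter is 'h' (tirahp → tirahppen, mazohn → mazohnnen) double the final consonant and add -en.
The other patterns: stems whose second-to-last letter is 'm' or 'z' add the prefix fa-; stems whose second-to-last letter is 'd' add ka- … -ovi around the stem; stems whose second-to-last letter is 't' add -um.
So zeslehf → zeslehffen.

zeslehffen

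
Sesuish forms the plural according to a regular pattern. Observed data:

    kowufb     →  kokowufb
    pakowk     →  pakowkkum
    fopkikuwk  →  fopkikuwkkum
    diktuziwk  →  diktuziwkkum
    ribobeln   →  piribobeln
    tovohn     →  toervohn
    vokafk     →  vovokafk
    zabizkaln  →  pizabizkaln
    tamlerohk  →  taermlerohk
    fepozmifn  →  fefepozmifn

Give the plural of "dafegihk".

"dafegihk" has second-to-last letter 'h'. The stems whose second-to-last letter is 'h' (tovohn → toervohn, tamlerohk → taermlerohk) insert -er- after the first vowel.
The other patterns: stems whose second-to-last letter is 'f' repeat the first consonant+vowel as a prefix; stems whose second-to-last letter is 'w' double the final consonant and add -um; stems whose second-to-last letter is 'l' add the prefix pi-.
So dafegihk → daerfegihk.

daerfegihk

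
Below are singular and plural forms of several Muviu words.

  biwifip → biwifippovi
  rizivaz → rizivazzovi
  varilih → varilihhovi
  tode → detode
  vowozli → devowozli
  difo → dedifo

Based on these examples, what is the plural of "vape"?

devape

biwifip and vowozli both have last vowel 'i' yet inflect differently (biwifippovi, devowozli), so the last vowel is not what conditions the rule; whether the stem ends in a vowel or a consonant is.
"vape" ends in a vowel. The stems ending in a vowel (tode → detode, vowozli → devowozli, difo → dedifo) add the prefix de-.
So vape → devape.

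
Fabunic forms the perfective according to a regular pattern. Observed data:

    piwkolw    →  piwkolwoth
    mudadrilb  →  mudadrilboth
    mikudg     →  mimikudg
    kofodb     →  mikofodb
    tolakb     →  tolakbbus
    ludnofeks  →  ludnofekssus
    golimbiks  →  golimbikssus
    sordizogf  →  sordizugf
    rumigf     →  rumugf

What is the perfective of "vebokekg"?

mudadrilb and kofodb both end in -b yet inflect differently (mudadrilboth, mikofodb), so the final letter is not what conditions the rule; the second-to-last letter is.
"vebokekg" has second-to-last letter 'k'. The stems whose second-to-last letter is 'k' (tolakb → tolakbbus, ludnofeks → ludnofekssus, golimbiks → golimbikssus) double the final consonant and add -us.
The other patterns: stems whose second-to-last letter is 'l' add -oth; stems whose second-to-last letter is 'd' add the prefix mi-; stems whose second-to-last letter is 'g' change the last vowel to 'u'.
So vebokekg → vebokekggus.

vebokekggus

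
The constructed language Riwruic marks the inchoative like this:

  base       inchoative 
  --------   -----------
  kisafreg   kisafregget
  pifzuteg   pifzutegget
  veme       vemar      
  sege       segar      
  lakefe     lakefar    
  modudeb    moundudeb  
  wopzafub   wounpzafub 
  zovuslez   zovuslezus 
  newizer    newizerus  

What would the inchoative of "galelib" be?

gaunlelib

kisafreg and veme both have last vowel 'e' yet inflect differently (kisafregget, vemar), so the last vowel is not what conditions the rule; the final letter is.
"galelib" ends in -b. The stems ending in -b (modudeb → moundudeb, wopzafub → wounpzafub) insert -un- after the first vowel.
So galelib → gaunlelib.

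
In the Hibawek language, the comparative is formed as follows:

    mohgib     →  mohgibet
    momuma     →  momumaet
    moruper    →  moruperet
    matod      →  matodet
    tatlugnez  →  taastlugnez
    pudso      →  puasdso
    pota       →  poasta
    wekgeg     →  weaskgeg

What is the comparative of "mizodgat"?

mizodgatet

momuma and pota both end in -a yet inflect differently (momumaet, poasta), so the final letter is not what conditions the rule; the first letter is.
"mizodgat" begins with m-. The stems beginning with m- (mohgib → mohgibet, momuma → momumaet, moruper → moruperet) add -et.
The other pattern: stems beginning with p-, t- or w- insert -as- after the first vowel.
So mizodgat → mizodgatet.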